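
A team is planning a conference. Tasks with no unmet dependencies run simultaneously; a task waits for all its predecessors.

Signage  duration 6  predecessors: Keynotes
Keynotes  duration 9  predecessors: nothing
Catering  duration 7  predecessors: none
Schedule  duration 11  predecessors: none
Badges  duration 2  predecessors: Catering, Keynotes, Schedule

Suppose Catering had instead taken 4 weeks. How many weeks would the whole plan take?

15

The binding path is Keynotes→Signage = 9+6 = 15; finish at 15 weeks.
Catering is off the critical path — its longest chain is 9 weeks, giving 6 of slack.
That remains the longest chain; total 15 weeks.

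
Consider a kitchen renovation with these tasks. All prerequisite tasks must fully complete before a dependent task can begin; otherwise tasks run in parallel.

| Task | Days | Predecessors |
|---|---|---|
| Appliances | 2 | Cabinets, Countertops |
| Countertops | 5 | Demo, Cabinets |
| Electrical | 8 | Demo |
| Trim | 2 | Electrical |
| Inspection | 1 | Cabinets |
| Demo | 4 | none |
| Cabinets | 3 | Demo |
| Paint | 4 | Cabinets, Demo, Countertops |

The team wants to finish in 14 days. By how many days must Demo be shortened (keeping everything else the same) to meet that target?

Current finish: 16 days; target: 14.
Demo is on every critical path, so each day cut from Demo cuts the finish by one (this holds down to a finish of 13).
Need 16 − 14 = 2 days off Demo → Demo becomes 2 days, finish becomes 14.

2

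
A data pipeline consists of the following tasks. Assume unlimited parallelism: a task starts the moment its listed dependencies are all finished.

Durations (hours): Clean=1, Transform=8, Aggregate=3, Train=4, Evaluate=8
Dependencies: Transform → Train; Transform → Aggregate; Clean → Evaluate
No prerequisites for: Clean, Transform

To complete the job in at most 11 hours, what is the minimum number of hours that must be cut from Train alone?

1

Current finish: 12 hours; target: 11.
Train is on every critical path, so each hour cut from Train cuts the finish by one (this holds down to a finish of 11).
Need 12 − 11 = 1 hour off Train → Train becomes 3 hours, finish becomes 11.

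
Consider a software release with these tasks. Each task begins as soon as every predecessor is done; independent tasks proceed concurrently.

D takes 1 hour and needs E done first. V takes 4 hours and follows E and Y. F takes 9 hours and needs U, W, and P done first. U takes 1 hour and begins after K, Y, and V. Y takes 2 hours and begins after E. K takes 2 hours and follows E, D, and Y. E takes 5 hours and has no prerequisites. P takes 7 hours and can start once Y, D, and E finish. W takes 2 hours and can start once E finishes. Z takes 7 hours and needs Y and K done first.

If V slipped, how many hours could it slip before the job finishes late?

E→Y→P→F = 5+2+7+9 = 23 sets the makespan at 23 hours.
The longest chain containing V totals 21 hours.
So V can slip 13 − 11 = 2 hours.

2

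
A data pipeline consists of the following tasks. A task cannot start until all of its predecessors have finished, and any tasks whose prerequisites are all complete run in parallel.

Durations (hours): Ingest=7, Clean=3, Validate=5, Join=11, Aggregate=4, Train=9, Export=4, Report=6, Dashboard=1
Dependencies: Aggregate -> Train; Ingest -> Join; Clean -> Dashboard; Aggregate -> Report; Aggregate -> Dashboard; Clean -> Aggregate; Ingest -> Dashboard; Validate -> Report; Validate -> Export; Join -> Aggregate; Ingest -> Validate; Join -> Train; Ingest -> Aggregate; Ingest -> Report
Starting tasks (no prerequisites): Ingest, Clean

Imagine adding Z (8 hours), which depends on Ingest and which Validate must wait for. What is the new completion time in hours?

Originally the job takes 31 hours.
With Z inserted, Validate now waits for max(Ingest, Z).
New critical path: Ingest→Join→Aggregate→Train = 7+11+4+9 = 31 ⇒ 31 hours.

31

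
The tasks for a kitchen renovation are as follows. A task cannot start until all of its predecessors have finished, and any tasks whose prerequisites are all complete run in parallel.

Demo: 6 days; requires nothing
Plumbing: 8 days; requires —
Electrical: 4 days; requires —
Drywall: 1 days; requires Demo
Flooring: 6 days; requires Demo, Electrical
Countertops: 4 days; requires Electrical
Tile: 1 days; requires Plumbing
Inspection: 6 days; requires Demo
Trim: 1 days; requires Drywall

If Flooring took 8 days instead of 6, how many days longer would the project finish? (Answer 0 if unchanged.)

2

The binding path is Demo→Flooring = 6+6 = 12; finish at 12 days.
Flooring lies on that path, so at 8 days the path becomes 14 days.
No other chain overtakes it, so the finish is 14 days.
Change in finish: 14 − 12 = +2 days.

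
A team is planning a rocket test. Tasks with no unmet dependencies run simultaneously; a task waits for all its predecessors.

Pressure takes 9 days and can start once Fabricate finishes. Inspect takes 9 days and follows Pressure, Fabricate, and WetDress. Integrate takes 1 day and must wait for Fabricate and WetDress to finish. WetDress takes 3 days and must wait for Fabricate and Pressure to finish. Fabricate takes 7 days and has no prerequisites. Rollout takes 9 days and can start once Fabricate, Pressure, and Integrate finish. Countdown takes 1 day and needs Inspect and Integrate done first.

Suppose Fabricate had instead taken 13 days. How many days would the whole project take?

Baseline: Fabricate→Pressure→WetDress→Inspect→Countdown = 7+9+3+9+1 = 29 → 29 days.
Fabricate is on the critical path; changing it to 13 makes that path 35 days.
That remains the longest chain; total 35 days.

35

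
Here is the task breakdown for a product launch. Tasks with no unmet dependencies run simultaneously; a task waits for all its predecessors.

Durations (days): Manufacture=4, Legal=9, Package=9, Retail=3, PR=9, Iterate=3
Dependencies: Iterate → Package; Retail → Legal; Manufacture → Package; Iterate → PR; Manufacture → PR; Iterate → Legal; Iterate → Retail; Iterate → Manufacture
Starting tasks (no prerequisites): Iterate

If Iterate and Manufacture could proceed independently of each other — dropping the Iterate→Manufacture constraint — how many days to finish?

15

With the dependency in place, Iterate→Manufacture→Package = 3+4+9 = 16 sets the finish at 16 days.
Without Iterate→Manufacture, Manufacture's earliest start moves from 3 to 0.
New critical path: Iterate→Retail→Legal = 3+3+9 = 15 ⇒ 15 days.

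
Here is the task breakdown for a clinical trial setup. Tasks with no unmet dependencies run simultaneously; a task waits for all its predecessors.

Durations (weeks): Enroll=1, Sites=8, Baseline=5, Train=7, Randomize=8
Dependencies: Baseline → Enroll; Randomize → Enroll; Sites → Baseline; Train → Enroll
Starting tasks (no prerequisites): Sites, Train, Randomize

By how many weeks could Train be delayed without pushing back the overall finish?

6

The longest chain is Sites→Baseline→Enroll = 8+5+1 = 14; overall finish 14 weeks.
Train finishes as early as 7 and must finish by 13.
Slack of Train = 6 − 0 = 6 weeks.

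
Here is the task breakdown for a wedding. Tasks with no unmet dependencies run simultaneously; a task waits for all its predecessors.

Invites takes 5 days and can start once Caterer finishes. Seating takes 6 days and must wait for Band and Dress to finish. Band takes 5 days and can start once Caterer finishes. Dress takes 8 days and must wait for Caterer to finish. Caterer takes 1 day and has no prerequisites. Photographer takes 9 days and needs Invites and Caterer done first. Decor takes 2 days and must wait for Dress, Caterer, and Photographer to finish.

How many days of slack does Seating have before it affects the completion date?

2

Critical path: Caterer→Invites→Photographer→Decor = 1+5+9+2 = 17, so the finish is 17 days.
Longest path through Seating: 15 days (earliest finish 15, latest finish 17).
So Seating can slip 17 − 15 = 2 days.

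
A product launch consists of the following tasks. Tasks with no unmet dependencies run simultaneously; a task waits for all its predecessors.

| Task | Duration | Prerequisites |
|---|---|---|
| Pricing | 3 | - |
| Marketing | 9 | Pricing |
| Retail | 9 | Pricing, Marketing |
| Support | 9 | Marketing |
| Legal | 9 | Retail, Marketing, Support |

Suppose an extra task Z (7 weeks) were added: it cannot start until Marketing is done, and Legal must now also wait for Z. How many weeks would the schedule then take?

30

Originally the schedule takes 30 weeks.
With Z inserted, Legal now waits for max(Retail, Marketing, Support, Z).
New critical path: Pricing→Marketing→Retail→Legal = 3+9+9+9 = 30 ⇒ 30 weeks.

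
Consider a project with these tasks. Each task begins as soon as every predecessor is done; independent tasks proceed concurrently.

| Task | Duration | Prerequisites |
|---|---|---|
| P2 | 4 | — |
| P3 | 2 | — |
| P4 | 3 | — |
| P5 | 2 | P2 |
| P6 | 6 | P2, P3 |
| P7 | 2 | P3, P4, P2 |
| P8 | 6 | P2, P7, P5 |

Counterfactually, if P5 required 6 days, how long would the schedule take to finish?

Actual critical path: P2→P5→P8 = 4+2+6 = 12 ⇒ 12 days.
P5 is on the critical path; changing it to 6 makes that path 16 days.
The critical path is still P2→P5→P8; finish is now 16 days.

16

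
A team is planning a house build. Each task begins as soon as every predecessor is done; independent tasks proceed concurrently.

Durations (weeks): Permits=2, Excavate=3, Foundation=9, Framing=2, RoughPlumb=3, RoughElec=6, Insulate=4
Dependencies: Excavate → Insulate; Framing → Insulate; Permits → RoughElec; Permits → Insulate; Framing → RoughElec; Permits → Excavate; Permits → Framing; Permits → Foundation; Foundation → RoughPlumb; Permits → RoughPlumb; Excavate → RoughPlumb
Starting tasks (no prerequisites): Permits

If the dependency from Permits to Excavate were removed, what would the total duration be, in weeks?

14

Before: longest chain Permits→Foundation→RoughPlumb = 2+9+3 = 14, finish 14.
Without Permits→Excavate, Excavate's earliest start moves from 2 to 0.
The longest chain is now Permits→Foundation→RoughPlumb = 2+9+3 = 14, so the project takes 14 weeks.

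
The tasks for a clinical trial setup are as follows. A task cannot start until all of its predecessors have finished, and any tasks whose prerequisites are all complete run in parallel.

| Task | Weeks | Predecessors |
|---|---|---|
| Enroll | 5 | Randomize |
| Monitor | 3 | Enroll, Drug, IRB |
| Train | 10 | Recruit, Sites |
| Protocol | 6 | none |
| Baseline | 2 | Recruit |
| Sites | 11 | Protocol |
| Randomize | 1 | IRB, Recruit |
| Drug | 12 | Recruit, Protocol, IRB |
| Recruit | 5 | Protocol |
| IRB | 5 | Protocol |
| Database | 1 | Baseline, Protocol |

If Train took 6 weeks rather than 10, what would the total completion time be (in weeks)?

26

Critical path before the change: Protocol→Sites→Train = 6+11+10 = 27 giving 27 weeks.
Train lies on that path, so at 6 weeks the path becomes 23 weeks.
Now Protocol→IRB→Drug→Monitor = 6+5+12+3 = 26 is longest, so the finish becomes 26 weeks.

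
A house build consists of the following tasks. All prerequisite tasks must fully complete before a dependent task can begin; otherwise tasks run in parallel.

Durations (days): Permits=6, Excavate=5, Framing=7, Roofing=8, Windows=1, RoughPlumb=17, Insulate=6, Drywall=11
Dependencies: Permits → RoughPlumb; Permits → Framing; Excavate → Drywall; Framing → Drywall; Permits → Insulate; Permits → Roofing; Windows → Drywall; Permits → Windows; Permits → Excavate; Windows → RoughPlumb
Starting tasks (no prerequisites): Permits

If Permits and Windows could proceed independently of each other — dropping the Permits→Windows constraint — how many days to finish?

24

Original critical path: Permits→Framing→Drywall = 6+7+11 = 24 ⇒ 24 days.
Without Permits→Windows, Windows's earliest start moves from 6 to 0.
New critical path: Permits→Framing→Drywall = 6+7+11 = 24 ⇒ 24 days.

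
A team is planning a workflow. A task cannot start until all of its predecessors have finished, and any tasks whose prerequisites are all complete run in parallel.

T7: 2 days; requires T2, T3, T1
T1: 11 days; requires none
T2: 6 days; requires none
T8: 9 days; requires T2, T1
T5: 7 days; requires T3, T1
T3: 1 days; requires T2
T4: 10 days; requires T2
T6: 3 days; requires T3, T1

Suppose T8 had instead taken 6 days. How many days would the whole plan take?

18

As given, the longest chain is T1→T8 = 11+9 = 20, so the finish is 20 days.
Since T8 is critical, the -3 change carries straight to that chain (now 17 days).
Now T1→T5 = 11+7 = 18 is longest, so the finish becomes 18 days.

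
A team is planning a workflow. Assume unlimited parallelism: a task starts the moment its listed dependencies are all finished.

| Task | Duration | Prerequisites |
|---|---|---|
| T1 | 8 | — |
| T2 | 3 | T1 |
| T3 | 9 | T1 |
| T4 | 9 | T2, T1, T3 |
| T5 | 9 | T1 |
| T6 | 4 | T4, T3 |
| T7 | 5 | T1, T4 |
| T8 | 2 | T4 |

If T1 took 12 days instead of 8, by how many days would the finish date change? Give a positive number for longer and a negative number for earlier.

Actual critical path: T1→T3→T4→T7 = 8+9+9+5 = 31 ⇒ 31 days.
T1 lies on that path, so at 12 days the path becomes 35 days.
No other chain overtakes it, so the finish is 35 days.
Change in finish: 35 − 31 = +4 days.

4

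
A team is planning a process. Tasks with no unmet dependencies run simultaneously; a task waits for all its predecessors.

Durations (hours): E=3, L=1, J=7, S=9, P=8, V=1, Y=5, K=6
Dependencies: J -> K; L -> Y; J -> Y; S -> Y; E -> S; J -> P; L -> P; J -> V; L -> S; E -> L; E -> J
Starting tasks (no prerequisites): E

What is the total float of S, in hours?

E→L→S→Y = 3+1+9+5 = 18 sets the makespan at 18 hours.
Longest path through S: 18 hours (earliest finish 13, latest finish 13).
Float = 18 − 18 = 0.

0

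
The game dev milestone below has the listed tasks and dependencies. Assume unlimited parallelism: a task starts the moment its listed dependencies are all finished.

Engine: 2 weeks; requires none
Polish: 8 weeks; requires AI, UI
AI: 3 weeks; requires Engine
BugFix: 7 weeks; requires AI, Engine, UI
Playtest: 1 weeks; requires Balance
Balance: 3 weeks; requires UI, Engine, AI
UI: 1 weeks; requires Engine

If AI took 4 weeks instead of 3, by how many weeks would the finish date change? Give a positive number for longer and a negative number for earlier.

1

Baseline: Engine→AI→Polish = 2+3+8 = 13 → 13 weeks.
AI lies on that path, so at 4 weeks the path becomes 14 weeks.
The critical path is still Engine→AI→Polish; finish is now 14 weeks.
Change in finish: 14 − 13 = +1 weeks.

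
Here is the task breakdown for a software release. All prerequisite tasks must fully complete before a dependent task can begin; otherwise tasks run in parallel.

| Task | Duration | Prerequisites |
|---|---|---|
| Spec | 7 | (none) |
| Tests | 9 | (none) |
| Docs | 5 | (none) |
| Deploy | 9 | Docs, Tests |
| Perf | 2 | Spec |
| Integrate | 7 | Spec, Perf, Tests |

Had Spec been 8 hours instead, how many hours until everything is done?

As given, the longest chain is Tests→Deploy = 9+9 = 18, so the finish is 18 hours.
Spec is off the critical path — its longest chain is 16 hours, giving 2 of slack.
That remains the longest chain; total 18 hours.

18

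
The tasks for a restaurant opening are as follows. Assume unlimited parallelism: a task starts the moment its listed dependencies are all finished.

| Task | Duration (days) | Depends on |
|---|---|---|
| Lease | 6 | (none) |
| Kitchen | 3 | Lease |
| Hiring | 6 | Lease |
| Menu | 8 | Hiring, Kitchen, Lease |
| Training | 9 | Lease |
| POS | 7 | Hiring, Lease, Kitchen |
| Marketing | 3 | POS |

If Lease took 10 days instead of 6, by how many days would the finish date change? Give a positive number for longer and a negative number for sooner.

4

Baseline: Lease→Hiring→POS→Marketing = 6+6+7+3 = 22 → 22 days.
Lease is on the critical path; changing it to 10 makes that path 26 days.
That remains the longest chain; total 26 days.
Change in finish: 26 − 22 = +4 days.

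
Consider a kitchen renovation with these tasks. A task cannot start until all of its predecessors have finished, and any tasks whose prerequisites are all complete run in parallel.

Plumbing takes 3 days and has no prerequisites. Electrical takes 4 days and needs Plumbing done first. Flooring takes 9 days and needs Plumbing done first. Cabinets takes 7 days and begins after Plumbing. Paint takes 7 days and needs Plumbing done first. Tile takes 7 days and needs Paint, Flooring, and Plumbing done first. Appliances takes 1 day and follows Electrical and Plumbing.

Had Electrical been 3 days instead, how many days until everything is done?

Actual critical path: Plumbing→Flooring→Tile = 3+9+7 = 19 ⇒ 19 days.
The longest path through Electrical is only 8 days, so Electrical has float 11.
No other chain overtakes it, so the finish is 19 days.

19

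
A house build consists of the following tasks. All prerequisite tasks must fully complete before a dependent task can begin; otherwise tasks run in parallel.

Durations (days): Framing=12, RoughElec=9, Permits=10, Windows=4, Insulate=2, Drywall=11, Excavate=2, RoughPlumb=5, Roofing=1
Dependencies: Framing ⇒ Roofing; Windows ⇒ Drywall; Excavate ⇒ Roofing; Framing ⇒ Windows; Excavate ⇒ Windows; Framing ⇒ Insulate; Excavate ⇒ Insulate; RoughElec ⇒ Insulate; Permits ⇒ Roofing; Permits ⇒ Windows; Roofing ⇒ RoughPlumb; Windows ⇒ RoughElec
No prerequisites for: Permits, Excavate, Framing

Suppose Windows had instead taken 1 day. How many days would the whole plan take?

The binding path is Framing→Windows→RoughElec→Insulate = 12+4+9+2 = 27; finish at 27 days.
Windows is on the critical path; changing it to 1 makes that path 24 days.
No other chain overtakes it, so the finish is 24 days.

24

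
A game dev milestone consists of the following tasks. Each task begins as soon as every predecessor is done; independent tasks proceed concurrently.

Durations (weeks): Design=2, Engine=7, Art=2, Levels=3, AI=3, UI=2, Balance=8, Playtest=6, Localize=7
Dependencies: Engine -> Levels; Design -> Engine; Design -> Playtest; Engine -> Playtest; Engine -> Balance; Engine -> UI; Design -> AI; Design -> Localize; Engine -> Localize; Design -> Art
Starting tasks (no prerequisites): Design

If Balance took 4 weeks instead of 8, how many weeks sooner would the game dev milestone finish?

Actual critical path: Design→Engine→Balance = 2+7+8 = 17 ⇒ 17 weeks.
Balance lies on that path, so at 4 weeks the path becomes 13 weeks.
Now Design→Engine→Localize = 2+7+7 = 16 is longest, so the finish becomes 16 weeks.
Change in finish: 16 − 17 = -1 weeks.

1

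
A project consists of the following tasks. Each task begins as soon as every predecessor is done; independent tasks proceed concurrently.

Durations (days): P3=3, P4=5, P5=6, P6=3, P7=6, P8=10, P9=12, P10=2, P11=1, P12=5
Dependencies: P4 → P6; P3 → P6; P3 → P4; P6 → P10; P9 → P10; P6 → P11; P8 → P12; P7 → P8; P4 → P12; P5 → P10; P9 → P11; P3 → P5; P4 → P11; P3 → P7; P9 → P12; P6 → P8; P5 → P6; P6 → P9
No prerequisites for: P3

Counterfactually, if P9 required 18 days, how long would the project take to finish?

Actual critical path: P3→P5→P6→P9→P12 = 3+6+3+12+5 = 29 ⇒ 29 days.
P9 is on the critical path; changing it to 18 makes that path 35 days.
The critical path is still P3→P5→P6→P9→P12; finish is now 35 days.

35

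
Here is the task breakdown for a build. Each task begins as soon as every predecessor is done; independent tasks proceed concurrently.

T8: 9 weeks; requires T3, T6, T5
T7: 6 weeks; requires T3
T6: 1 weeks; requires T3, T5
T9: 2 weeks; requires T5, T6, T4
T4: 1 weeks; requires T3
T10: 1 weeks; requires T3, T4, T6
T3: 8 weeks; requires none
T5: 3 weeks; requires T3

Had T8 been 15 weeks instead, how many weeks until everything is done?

Actual critical path: T3→T5→T6→T8 = 8+3+1+9 = 21 ⇒ 21 weeks.
Since T8 is critical, the +6 change carries straight to that chain (now 27 weeks).
The critical path is still T3→T5→T6→T8; finish is now 27 weeks.

27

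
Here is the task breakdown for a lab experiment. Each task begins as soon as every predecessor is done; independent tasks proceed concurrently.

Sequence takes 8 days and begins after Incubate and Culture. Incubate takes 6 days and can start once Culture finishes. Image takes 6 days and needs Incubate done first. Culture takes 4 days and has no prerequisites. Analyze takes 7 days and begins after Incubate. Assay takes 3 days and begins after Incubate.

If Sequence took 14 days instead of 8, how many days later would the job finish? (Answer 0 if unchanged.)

Baseline: Culture→Incubate→Sequence = 4+6+8 = 18 → 18 days.
Since Sequence is critical, the +6 change carries straight to that chain (now 24 days).
That remains the longest chain; total 24 days.
Change in finish: 24 − 18 = +6 days.

6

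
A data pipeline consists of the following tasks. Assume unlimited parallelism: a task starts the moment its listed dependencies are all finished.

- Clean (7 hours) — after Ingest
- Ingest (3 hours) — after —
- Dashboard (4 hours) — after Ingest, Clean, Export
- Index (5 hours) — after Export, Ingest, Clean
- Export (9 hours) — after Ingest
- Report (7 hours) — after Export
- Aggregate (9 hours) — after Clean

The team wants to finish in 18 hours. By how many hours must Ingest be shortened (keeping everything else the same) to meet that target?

1

Current finish: 19 hours; target: 18.
Ingest is on every critical path, so each hour cut from Ingest cuts the finish by one (this holds down to a finish of 17).
Need 19 − 18 = 1 hour off Ingest → Ingest becomes 2 hours, finish becomes 18.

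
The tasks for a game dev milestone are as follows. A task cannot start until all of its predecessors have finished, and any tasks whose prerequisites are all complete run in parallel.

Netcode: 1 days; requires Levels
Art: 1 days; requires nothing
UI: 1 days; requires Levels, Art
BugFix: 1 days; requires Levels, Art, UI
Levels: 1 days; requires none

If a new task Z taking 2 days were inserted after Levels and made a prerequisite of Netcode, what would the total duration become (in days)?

4

Originally the project takes 3 days.
With Z inserted, Netcode now waits for max(Levels, Z).
New critical path: Levels→Z→Netcode = 1+2+1 = 4 ⇒ 4 days.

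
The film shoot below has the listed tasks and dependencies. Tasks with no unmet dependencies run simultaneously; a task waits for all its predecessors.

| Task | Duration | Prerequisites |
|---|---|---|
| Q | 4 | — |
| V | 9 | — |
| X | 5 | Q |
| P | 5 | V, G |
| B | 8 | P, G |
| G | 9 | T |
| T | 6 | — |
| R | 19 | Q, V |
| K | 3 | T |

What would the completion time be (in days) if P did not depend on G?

28

With the dependency in place, T→G→P→B = 6+9+5+8 = 28 sets the finish at 28 days.
Without G→P, P's earliest start moves from 15 to 9.
After: V→R = 9+19 = 28 → 28 days.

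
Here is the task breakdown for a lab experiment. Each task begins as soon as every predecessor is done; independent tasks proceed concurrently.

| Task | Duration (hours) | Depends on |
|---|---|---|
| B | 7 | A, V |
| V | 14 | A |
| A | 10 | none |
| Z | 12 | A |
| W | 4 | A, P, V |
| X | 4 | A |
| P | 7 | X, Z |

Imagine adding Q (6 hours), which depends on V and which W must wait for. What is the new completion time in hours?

Originally the job takes 33 hours.
With Q inserted, W now waits for max(A, P, V, Q).
New critical path: A→V→Q→W = 10+14+6+4 = 34 ⇒ 34 hours.

34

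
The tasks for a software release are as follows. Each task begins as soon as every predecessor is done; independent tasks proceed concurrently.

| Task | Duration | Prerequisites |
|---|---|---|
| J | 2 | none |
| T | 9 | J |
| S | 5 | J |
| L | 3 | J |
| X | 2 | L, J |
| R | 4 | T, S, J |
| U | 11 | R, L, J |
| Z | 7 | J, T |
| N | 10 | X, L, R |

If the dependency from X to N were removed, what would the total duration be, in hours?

26

Before: longest chain J→T→R→U = 2+9+4+11 = 26, finish 26.
Dropping X→N doesn't change N's earliest start (15); another predecessor still binds.
The longest chain is now J→T→R→U = 2+9+4+11 = 26, so the plan takes 26 hours.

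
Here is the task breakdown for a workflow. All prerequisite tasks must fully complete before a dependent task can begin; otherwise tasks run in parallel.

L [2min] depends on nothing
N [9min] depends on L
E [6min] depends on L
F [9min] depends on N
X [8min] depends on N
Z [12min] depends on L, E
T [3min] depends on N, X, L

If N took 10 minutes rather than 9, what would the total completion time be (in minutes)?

Actual critical path: L→N→X→T = 2+9+8+3 = 22 ⇒ 22 minutes.
N is on the critical path; changing it to 10 makes that path 23 minutes.
That remains the longest chain; total 23 minutes.

23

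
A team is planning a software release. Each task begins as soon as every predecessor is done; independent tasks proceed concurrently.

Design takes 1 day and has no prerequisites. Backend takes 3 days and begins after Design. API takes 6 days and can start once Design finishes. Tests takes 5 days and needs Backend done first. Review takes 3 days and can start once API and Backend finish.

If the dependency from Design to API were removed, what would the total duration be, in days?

9

With the dependency in place, Design→API→Review = 1+6+3 = 10 sets the finish at 10 days.
Without Design→API, API's earliest start moves from 1 to 0.
New critical path: Design→Backend→Tests = 1+3+5 = 9 ⇒ 9 days.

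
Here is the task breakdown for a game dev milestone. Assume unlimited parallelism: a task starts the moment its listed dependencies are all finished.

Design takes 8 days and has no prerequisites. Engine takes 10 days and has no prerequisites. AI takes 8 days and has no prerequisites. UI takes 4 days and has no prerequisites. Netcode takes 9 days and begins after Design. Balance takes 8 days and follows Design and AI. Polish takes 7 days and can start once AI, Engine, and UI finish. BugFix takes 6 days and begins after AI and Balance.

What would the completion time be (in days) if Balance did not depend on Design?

Original critical path: Design→Balance→BugFix = 8+8+6 = 22 ⇒ 22 days.
Dropping Design→Balance doesn't change Balance's earliest start (8); another predecessor still binds.
After: AI→Balance→BugFix = 8+8+6 = 22 → 22 days.

22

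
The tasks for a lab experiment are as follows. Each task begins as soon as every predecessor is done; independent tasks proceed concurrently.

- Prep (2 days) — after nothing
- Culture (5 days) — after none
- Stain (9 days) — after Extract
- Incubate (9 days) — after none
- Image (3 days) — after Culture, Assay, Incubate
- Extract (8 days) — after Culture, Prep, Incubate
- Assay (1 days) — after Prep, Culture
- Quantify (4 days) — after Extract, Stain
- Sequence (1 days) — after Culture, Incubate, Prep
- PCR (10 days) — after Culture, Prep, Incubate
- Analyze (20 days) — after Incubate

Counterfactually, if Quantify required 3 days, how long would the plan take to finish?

Critical path before the change: Incubate→Extract→Stain→Quantify = 9+8+9+4 = 30 giving 30 days.
Quantify is on the critical path; changing it to 3 makes that path 29 days.
No other chain overtakes it, so the finish is 29 days.

29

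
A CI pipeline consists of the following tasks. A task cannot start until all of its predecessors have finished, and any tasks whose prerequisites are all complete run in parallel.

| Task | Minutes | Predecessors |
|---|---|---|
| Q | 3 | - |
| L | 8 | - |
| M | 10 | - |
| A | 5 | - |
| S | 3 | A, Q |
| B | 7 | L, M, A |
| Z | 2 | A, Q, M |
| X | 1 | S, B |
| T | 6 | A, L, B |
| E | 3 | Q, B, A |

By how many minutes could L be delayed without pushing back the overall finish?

2

M→B→T = 10+7+6 = 23 sets the makespan at 23 minutes.
The longest chain containing L totals 21 minutes.
Float = 23 − 21 = 2.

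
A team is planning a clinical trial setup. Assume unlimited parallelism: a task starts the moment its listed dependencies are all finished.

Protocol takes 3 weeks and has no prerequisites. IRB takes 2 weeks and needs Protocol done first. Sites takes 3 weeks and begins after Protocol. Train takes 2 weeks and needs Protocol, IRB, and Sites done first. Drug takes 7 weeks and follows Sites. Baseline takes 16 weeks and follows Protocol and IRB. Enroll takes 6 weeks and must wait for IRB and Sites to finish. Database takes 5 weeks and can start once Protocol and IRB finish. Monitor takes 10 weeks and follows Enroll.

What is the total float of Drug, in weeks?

9

The longest chain is Protocol→Sites→Enroll→Monitor = 3+3+6+10 = 22; overall finish 22 weeks.
Longest path through Drug: 13 weeks (earliest finish 13, latest finish 22).
Slack of Drug = 15 − 6 = 9 weeks.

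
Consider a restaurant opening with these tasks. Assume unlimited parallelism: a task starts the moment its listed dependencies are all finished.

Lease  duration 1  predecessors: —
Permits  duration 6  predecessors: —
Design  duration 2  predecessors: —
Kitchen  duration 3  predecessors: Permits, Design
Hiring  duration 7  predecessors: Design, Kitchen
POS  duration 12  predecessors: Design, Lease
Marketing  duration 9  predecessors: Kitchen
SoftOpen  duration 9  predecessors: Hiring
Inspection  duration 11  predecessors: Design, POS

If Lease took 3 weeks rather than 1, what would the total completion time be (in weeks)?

The binding path is Permits→Kitchen→Hiring→SoftOpen = 6+3+7+9 = 25; finish at 25 weeks.
The longest path through Lease is only 24 weeks, so Lease has float 1.
New critical path: Lease→POS→Inspection = 3+12+11 = 26 ⇒ 26 weeks.

26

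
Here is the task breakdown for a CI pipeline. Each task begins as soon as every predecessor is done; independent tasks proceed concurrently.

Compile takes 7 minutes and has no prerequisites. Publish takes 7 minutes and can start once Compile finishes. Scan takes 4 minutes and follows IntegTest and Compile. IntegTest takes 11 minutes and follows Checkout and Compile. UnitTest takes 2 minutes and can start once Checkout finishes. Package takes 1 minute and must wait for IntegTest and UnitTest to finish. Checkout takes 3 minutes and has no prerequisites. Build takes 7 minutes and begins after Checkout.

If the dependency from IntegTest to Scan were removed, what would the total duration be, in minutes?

19

Before: longest chain Compile→IntegTest→Scan = 7+11+4 = 22, finish 22.
Without IntegTest→Scan, Scan's earliest start moves from 18 to 7.
New critical path: Compile→IntegTest→Package = 7+11+1 = 19 ⇒ 19 minutes.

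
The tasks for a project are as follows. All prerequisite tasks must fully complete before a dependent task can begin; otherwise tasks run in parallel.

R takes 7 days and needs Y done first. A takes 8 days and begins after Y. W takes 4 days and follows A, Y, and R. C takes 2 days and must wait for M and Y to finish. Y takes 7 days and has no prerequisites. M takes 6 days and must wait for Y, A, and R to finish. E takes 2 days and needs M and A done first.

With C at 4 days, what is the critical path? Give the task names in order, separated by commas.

Y, A, M, C

Baseline: Y→A→M→C = 7+8+6+2 = 23 → 23 days.
C is on the critical path; changing it to 4 makes that path 25 days.
No other chain overtakes it, so the finish is 25 days.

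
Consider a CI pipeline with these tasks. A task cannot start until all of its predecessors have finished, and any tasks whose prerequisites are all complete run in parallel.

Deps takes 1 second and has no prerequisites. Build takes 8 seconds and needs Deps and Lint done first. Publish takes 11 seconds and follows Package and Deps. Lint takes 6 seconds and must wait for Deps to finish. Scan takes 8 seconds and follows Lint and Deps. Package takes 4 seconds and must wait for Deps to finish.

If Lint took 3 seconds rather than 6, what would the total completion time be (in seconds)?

Baseline: Deps→Package→Publish = 1+4+11 = 16 → 16 seconds.
Lint has 1 second of float (longest path through it is 15).
The critical path is still Deps→Package→Publish; finish is now 16 seconds.

16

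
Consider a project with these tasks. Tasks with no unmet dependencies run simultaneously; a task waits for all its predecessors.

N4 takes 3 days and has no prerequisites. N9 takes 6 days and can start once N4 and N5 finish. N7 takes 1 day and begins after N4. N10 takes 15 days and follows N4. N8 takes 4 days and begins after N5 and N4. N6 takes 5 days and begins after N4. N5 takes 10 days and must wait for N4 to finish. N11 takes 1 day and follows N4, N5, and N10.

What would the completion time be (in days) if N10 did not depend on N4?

With the dependency in place, N4→N5→N9 = 3+10+6 = 19 sets the finish at 19 days.
Without N4→N10, N10's earliest start moves from 3 to 0.
New critical path: N4→N5→N9 = 3+10+6 = 19 ⇒ 19 days.

19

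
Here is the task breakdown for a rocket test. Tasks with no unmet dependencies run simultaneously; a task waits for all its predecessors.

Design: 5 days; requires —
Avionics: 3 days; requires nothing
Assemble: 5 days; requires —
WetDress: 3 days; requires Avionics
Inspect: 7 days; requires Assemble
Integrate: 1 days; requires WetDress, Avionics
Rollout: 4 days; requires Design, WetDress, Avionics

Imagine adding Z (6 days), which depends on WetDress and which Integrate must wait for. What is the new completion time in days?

13

Originally the schedule takes 12 days.
With Z inserted, Integrate now waits for max(WetDress, Avionics, Z).
New critical path: Avionics→WetDress→Z→Integrate = 3+3+6+1 = 13 ⇒ 13 days.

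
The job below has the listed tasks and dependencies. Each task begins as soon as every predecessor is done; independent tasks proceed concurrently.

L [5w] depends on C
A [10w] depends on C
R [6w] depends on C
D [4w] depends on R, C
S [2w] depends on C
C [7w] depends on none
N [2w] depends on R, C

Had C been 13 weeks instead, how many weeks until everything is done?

The binding path is C→R→D = 7+6+4 = 17; finish at 17 weeks.
Since C is critical, the +6 change carries straight to that chain (now 23 weeks).
That remains the longest chain; total 23 weeks.

23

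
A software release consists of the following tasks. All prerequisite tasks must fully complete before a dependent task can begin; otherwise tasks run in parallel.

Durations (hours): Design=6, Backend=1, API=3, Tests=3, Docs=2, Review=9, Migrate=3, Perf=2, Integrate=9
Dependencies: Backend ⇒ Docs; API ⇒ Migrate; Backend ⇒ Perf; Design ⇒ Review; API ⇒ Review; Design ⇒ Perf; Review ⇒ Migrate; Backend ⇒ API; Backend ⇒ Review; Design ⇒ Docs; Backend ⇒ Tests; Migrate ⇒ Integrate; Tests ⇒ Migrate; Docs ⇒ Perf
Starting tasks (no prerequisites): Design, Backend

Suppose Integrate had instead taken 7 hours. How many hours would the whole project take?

The binding path is Design→Review→Migrate→Integrate = 6+9+3+9 = 27; finish at 27 hours.
Integrate lies on that path, so at 7 hours the path becomes 25 hours.
That remains the longest chain; total 25 hours.

25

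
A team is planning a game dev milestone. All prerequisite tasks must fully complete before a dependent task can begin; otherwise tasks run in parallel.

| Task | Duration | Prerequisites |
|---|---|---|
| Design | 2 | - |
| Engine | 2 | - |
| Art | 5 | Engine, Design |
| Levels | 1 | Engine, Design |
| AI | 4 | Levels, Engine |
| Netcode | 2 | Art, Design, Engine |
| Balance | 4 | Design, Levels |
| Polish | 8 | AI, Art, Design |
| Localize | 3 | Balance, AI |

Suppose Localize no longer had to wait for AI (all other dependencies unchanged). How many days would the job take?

15

Original critical path: Design→Art→Polish = 2+5+8 = 15 ⇒ 15 days.
Dropping AI→Localize doesn't change Localize's earliest start (7); another predecessor still binds.
New critical path: Design→Art→Polish = 2+5+8 = 15 ⇒ 15 days.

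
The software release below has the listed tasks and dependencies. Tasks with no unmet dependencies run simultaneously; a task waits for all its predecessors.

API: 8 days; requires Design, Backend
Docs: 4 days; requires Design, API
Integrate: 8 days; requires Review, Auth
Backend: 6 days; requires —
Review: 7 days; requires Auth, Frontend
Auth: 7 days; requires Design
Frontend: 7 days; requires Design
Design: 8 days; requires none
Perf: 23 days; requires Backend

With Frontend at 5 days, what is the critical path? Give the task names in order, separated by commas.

Actual critical path: Design→Frontend→Review→Integrate = 8+7+7+8 = 30 ⇒ 30 days.
Frontend is on the critical path; changing it to 5 makes that path 28 days.
New critical path: Design→Auth→Review→Integrate = 8+7+7+8 = 30 ⇒ 30 days.

Design, Auth, Review, Integrate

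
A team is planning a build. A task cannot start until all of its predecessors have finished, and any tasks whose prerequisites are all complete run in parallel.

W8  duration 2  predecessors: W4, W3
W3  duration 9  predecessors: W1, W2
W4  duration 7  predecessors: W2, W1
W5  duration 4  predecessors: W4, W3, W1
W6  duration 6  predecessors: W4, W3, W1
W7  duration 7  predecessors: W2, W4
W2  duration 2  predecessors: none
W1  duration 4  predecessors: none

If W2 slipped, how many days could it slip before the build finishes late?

2

The longest chain is W1→W3→W6 = 4+9+6 = 19; overall finish 19 days.
W2 finishes as early as 2 and must finish by 4.
Float = 19 − 17 = 2.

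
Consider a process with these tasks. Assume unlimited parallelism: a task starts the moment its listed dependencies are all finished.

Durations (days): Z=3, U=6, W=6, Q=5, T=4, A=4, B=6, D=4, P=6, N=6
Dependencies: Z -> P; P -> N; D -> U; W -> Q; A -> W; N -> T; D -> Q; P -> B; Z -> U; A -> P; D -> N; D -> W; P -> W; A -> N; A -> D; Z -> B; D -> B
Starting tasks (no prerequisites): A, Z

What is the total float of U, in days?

7

Critical path: A→P→W→Q = 4+6+6+5 = 21, so the finish is 21 days.
The longest chain containing U totals 14 days.
Slack of U = 15 − 8 = 7 days.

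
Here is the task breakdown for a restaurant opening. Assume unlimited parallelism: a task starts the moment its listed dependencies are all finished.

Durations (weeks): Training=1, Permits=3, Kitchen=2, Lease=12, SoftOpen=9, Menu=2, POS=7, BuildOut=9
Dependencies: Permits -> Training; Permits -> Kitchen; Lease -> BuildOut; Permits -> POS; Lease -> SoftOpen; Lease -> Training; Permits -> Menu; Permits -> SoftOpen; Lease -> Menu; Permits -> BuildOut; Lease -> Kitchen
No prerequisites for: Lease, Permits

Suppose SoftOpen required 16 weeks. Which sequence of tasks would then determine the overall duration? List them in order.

Lease, SoftOpen

Critical path before the change: Lease→SoftOpen = 12+9 = 21 giving 21 weeks.
Since SoftOpen is critical, the +7 change carries straight to that chain (now 28 weeks).
That remains the longest chain; total 28 weeks.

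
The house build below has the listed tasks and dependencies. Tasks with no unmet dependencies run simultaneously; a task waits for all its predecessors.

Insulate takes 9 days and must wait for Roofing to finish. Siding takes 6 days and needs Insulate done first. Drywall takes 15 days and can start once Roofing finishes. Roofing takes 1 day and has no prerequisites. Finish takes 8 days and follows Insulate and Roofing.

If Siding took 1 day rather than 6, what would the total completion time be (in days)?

Actual critical path: Roofing→Insulate→Finish = 1+9+8 = 18 ⇒ 18 days.
The longest path through Siding is only 16 days, so Siding has float 2.
That remains the longest chain; total 18 days.

18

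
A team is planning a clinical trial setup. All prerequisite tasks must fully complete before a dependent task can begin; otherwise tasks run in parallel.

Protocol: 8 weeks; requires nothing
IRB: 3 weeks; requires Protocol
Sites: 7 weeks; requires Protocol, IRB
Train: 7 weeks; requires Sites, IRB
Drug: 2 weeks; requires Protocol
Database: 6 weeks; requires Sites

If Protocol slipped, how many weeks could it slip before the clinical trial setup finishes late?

0

Critical path: Protocol→IRB→Sites→Train = 8+3+7+7 = 25, so the finish is 25 weeks.
Longest path through Protocol: 25 weeks (earliest finish 8, latest finish 8).
So Protocol can slip 8 − 8 = 0 weeks.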